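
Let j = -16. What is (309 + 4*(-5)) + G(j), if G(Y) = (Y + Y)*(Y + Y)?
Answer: 1313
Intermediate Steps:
G(Y) = 4*Y² (G(Y) = (2*Y)*(2*Y) = 4*Y²)
(309 + 4*(-5)) + G(j) = (309 + 4*(-5)) + 4*(-16)² = (309 - 20) + 4*256 = 289 + 1024 = 1313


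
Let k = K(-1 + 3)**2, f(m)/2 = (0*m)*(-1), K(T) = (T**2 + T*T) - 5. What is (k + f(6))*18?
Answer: 162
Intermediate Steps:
K(T) = -5 + 2*T**2 (K(T) = (T**2 + T**2) - 5 = 2*T**2 - 5 = -5 + 2*T**2)
f(m) = 0 (f(m) = 2*((0*m)*(-1)) = 2*(0*(-1)) = 2*0 = 0)
k = 9 (k = (-5 + 2*(-1 + 3)**2)**2 = (-5 + 2*2**2)**2 = (-5 + 2*4)**2 = (-5 + 8)**2 = 3**2 = 9)
(k + f(6))*18 = (9 + 0)*18 = 9*18 = 162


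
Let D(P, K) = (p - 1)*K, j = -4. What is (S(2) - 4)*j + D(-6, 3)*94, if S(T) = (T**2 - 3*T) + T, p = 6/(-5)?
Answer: -3022/5 ≈ -604.40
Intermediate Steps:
p = -6/5 (p = 6*(-1/5) = -6/5 ≈ -1.2000)
S(T) = T**2 - 2*T
D(P, K) = -11*K/5 (D(P, K) = (-6/5 - 1)*K = -11*K/5)
(S(2) - 4)*j + D(-6, 3)*94 = (2*(-2 + 2) - 4)*(-4) - 11/5*3*94 = (2*0 - 4)*(-4) - 33/5*94 = (0 - 4)*(-4) - 3102/5 = -4*(-4) - 3102/5 = 16 - 3102/5 = -3022/5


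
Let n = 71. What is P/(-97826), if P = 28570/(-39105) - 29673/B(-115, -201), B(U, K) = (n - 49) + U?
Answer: -77180377/23718011526 ≈ -0.0032541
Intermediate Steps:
B(U, K) = 22 + U (B(U, K) = (71 - 49) + U = 22 + U)
P = 77180377/242451 (P = 28570/(-39105) - 29673/(22 - 115) = 28570*(-1/39105) - 29673/(-93) = -5714/7821 - 29673*(-1/93) = -5714/7821 + 9891/31 = 77180377/242451 ≈ 318.33)
P/(-97826) = (77180377/242451)/(-97826) = (77180377/242451)*(-1/97826) = -77180377/23718011526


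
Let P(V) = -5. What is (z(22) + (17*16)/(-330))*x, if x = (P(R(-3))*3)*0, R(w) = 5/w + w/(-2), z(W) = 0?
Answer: 0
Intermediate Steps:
R(w) = 5/w - w/2 (R(w) = 5/w + w*(-1/2) = 5/w - w/2)
x = 0 (x = -5*3*0 = -15*0 = 0)
(z(22) + (17*16)/(-330))*x = (0 + (17*16)/(-330))*0 = (0 + 272*(-1/330))*0 = (0 - 136/165)*0 = -136/165*0 = 0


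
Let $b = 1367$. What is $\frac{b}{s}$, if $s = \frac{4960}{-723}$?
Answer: $- \frac{988341}{4960} \approx -199.26$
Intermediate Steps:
$s = - \frac{4960}{723}$ ($s = 4960 \left(- \frac{1}{723}\right) = - \frac{4960}{723} \approx -6.8603$)
$\frac{b}{s} = \frac{1367}{- \frac{4960}{723}} = 1367 \left(- \frac{723}{4960}\right) = - \frac{988341}{4960}$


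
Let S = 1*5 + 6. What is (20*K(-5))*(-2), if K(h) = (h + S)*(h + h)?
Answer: 2400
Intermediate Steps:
S = 11 (S = 5 + 6 = 11)
K(h) = 2*h*(11 + h) (K(h) = (h + 11)*(h + h) = (11 + h)*(2*h) = 2*h*(11 + h))
(20*K(-5))*(-2) = (20*(2*(-5)*(11 - 5)))*(-2) = (20*(2*(-5)*6))*(-2) = (20*(-60))*(-2) = -1200*(-2) = 2400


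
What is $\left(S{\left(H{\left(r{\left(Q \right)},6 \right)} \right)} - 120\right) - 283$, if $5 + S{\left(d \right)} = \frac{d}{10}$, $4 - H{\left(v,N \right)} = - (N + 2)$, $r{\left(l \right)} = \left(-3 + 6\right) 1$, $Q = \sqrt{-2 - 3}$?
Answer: $- \frac{2034}{5} \approx -406.8$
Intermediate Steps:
$Q = i \sqrt{5}$ ($Q = \sqrt{-5} = i \sqrt{5} \approx 2.2361 i$)
$r{\left(l \right)} = 3$ ($r{\left(l \right)} = 3 \cdot 1 = 3$)
$H{\left(v,N \right)} = 6 + N$ ($H{\left(v,N \right)} = 4 - - (N + 2) = 4 - - (2 + N) = 4 - \left(-2 - N\right) = 4 + \left(2 + N\right) = 6 + N$)
$S{\left(d \right)} = -5 + \frac{d}{10}$
$\left(S{\left(H{\left(r{\left(Q \right)},6 \right)} \right)} - 120\right) - 283 = \left(\left(-5 + \frac{6 + 6}{10}\right) - 120\right) - 283 = \left(\left(-5 + \frac{1}{10} \cdot 12\right) - 120\right) - 283 = \left(\left(-5 + \frac{6}{5}\right) - 120\right) - 283 = \left(- \frac{19}{5} - 120\right) - 283 = - \frac{619}{5} - 283 = - \frac{2034}{5}$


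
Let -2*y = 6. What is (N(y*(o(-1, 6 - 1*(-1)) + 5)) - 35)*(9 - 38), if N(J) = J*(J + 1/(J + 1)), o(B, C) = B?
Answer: -35119/11 ≈ -3192.6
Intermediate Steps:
y = -3 (y = -½*6 = -3)
N(J) = J*(J + 1/(1 + J))
(N(y*(o(-1, 6 - 1*(-1)) + 5)) - 35)*(9 - 38) = ((-3*(-1 + 5))*(1 - 3*(-1 + 5) + (-3*(-1 + 5))²)/(1 - 3*(-1 + 5)) - 35)*(9 - 38) = ((-3*4)*(1 - 3*4 + (-3*4)²)/(1 - 3*4) - 35)*(-29) = (-12*(1 - 12 + (-12)²)/(1 - 12) - 35)*(-29) = (-12*(1 - 12 + 144)/(-11) - 35)*(-29) = (-12*(-1/11)*133 - 35)*(-29) = (1596/11 - 35)*(-29) = (1211/11)*(-29) = -35119/11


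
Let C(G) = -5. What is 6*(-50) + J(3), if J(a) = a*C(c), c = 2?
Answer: -315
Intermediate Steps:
J(a) = -5*a (J(a) = a*(-5) = -5*a)
6*(-50) + J(3) = 6*(-50) - 5*3 = -300 - 15 = -315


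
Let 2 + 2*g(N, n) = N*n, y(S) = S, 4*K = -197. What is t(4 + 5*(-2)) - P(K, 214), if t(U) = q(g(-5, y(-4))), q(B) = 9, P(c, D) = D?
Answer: -205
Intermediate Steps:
K = -197/4 (K = (1/4)*(-197) = -197/4 ≈ -49.250)
g(N, n) = -1 + N*n/2 (g(N, n) = -1 + (N*n)/2 = -1 + N*n/2)
t(U) = 9
t(4 + 5*(-2)) - P(K, 214) = 9 - 1*214 = 9 - 214 = -205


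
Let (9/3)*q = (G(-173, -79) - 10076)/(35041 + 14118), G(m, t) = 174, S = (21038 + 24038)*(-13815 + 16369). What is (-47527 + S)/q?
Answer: -16971148346229/9902 ≈ -1.7139e+9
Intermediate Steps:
S = 115124104 (S = 45076*2554 = 115124104)
q = -9902/147477 (q = ((174 - 10076)/(35041 + 14118))/3 = (-9902/49159)/3 = (-9902*1/49159)/3 = (1/3)*(-9902/49159) = -9902/147477 ≈ -0.067143)
(-47527 + S)/q = (-47527 + 115124104)/(-9902/147477) = 115076577*(-147477/9902) = -16971148346229/9902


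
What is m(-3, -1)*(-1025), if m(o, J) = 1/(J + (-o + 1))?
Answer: -1025/3 ≈ -341.67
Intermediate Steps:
m(o, J) = 1/(1 + J - o) (m(o, J) = 1/(J + (1 - o)) = 1/(1 + J - o))
m(-3, -1)*(-1025) = -1025/(1 - 1 - 1*(-3)) = -1025/(1 - 1 + 3) = -1025/3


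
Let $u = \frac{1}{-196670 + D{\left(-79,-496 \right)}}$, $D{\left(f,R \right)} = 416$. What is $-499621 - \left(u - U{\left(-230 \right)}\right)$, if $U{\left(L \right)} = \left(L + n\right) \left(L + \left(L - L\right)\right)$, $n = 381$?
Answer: $- \frac{104868521153}{196254} \approx -5.3435 \cdot 10^{5}$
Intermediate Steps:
$u = - \frac{1}{196254}$ ($u = \frac{1}{-196670 + 416} = \frac{1}{-196254} = - \frac{1}{196254} \approx -5.0954 \cdot 10^{-6}$)
$U{\left(L \right)} = L \left(381 + L\right)$ ($U{\left(L \right)} = \left(L + 381\right) \left(L + \left(L - L\right)\right) = \left(381 + L\right) \left(L + 0\right) = \left(381 + L\right) L = L \left(381 + L\right)$)
$-499621 - \left(u - U{\left(-230 \right)}\right) = -499621 - \left(- \frac{1}{196254} + 230 \left(381 - 230\right)\right) = -499621 + \left(\left(-230\right) 151 + \frac{1}{196254}\right) = -499621 + \left(-34730 + \frac{1}{196254}\right) = -499621 - \frac{6815901419}{196254} = - \frac{104868521153}{196254}$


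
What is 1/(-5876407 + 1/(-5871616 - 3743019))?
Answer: -9614635/56499508416446 ≈ -1.7017e-7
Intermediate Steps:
1/(-5876407 + 1/(-5871616 - 3743019)) = 1/(-5876407 + 1/(-9614635)) = 1/(-5876407 - 1/9614635) = 1/(-56499508416446/9614635) = -9614635/56499508416446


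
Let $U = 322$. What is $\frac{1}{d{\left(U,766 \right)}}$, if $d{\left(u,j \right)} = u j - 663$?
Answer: $\frac{1}{245989} \approx 4.0652 \cdot 10^{-6}$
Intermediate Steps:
$d{\left(u,j \right)} = -663 + j u$ ($d{\left(u,j \right)} = j u - 663 = -663 + j u$)
$\frac{1}{d{\left(U,766 \right)}} = \frac{1}{-663 + 766 \cdot 322} = \frac{1}{-663 + 246652} = \frac{1}{245989}$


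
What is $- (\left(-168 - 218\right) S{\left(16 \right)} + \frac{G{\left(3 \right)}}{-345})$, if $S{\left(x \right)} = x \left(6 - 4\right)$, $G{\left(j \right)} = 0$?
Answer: $12352$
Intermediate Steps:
$S{\left(x \right)} = 2 x$ ($S{\left(x \right)} = x 2 = 2 x$)
$- (\left(-168 - 218\right) S{\left(16 \right)} + \frac{G{\left(3 \right)}}{-345}) = - (\left(-168 - 218\right) 2 \cdot 16 + \frac{0}{-345}) = - (\left(-168 - 218\right) 32 + 0 \left(- \frac{1}{345}\right)) = - (\left(-386\right) 32 + 0) = - (-12352 + 0) = \left(-1\right) \left(-12352\right) = 12352$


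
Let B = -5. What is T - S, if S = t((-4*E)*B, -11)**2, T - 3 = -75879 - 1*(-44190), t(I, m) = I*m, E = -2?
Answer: -225286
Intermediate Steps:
T = -31686 (T = 3 + (-75879 - 1*(-44190)) = 3 + (-75879 + 44190) = 3 - 31689 = -31686)
S = 193600 (S = ((-4*(-2)*(-5))*(-11))**2 = ((8*(-5))*(-11))**2 = (-40*(-11))**2 = 440**2 = 193600)
T - S = -31686 - 1*193600 = -31686 - 193600 = -225286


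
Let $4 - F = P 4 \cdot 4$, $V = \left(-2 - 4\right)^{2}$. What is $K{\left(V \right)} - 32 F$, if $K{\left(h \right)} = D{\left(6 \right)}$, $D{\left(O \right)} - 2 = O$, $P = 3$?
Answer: $1416$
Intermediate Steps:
$V = 36$ ($V = \left(-6\right)^{2} = 36$)
$D{\left(O \right)} = 2 + O$
$K{\left(h \right)} = 8$ ($K{\left(h \right)} = 2 + 6 = 8$)
$F = -44$ ($F = 4 - 3 \cdot 4 \cdot 4 = 4 - 12 \cdot 4 = 4 - 48 = -44$)
$K{\left(V \right)} - 32 F = 8 - -1408 = 8 + 1408 = 1416$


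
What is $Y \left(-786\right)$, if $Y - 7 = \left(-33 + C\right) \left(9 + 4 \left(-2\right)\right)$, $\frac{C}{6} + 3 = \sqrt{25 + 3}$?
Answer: $34584 - 9432 \sqrt{7} \approx 9629.3$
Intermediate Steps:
$C = -18 + 12 \sqrt{7}$ ($C = -18 + 6 \sqrt{25 + 3} = -18 + 6 \sqrt{28} = -18 + 6 \cdot 2 \sqrt{7} = -18 + 12 \sqrt{7} \approx 13.749$)
$Y = -44 + 12 \sqrt{7}$ ($Y = 7 + \left(-33 - \left(18 - 12 \sqrt{7}\right)\right) \left(9 + 4 \left(-2\right)\right) = 7 + \left(-51 + 12 \sqrt{7}\right) \left(9 - 8\right) = 7 + \left(-51 + 12 \sqrt{7}\right) 1 = 7 - \left(51 - 12 \sqrt{7}\right) = -44 + 12 \sqrt{7} \approx -12.251$)
$Y \left(-786\right) = \left(-44 + 12 \sqrt{7}\right) \left(-786\right) = 34584 - 9432 \sqrt{7}$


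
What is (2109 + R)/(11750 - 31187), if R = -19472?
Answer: 17363/19437 ≈ 0.89330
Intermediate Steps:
(2109 + R)/(11750 - 31187) = (2109 - 19472)/(11750 - 31187) = -17363/(-19437) = -17363*(-1/19437) = 17363/19437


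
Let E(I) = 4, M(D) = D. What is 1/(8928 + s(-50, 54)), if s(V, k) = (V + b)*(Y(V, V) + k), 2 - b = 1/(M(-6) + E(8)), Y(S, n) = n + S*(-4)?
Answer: -1/762 ≈ -0.0013123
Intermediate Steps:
Y(S, n) = n - 4*S
b = 5/2 (b = 2 - 1/(-6 + 4) = 2 - 1/(-2) = 2 - 1*(-½) = 2 + ½ = 5/2 ≈ 2.5000)
s(V, k) = (5/2 + V)*(k - 3*V) (s(V, k) = (V + 5/2)*((V - 4*V) + k) = (5/2 + V)*(-3*V + k) = (5/2 + V)*(k - 3*V))
1/(8928 + s(-50, 54)) = 1/(8928 + (-3*(-50)² - 15/2*(-50) + (5/2)*54 - 50*54)) = 1/(8928 + (-3*2500 + 375 + 135 - 2700)) = 1/(8928 + (-7500 + 375 + 135 - 2700)) = 1/(8928 - 9690) = 1/(-762) = -1/762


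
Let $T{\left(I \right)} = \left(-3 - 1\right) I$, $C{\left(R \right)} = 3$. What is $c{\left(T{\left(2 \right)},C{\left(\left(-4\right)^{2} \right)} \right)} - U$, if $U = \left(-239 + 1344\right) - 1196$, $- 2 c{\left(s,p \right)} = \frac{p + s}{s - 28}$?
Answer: $\frac{6547}{72} \approx 90.931$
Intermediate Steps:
$T{\left(I \right)} = - 4 I$
$c{\left(s,p \right)} = - \frac{p + s}{2 \left(-28 + s\right)}$ ($c{\left(s,p \right)} = - \frac{\left(p + s\right) \frac{1}{s - 28}}{2} = - \frac{\left(p + s\right) \frac{1}{-28 + s}}{2} = - \frac{\frac{1}{-28 + s} \left(p + s\right)}{2} = - \frac{p + s}{2 \left(-28 + s\right)}$)
$U = -91$ ($U = 1105 - 1196 = -91$)
$c{\left(T{\left(2 \right)},C{\left(\left(-4\right)^{2} \right)} \right)} - U = \frac{\left(-1\right) 3 - \left(-4\right) 2}{2 \left(-28 - 8\right)} - -91 = \frac{-3 - -8}{2 \left(-28 - 8\right)} + 91 = \frac{-3 + 8}{2 \left(-36\right)} + 91 = \frac{1}{2} \left(- \frac{1}{36}\right) 5 + 91 = - \frac{5}{72} + 91 = \frac{6547}{72}$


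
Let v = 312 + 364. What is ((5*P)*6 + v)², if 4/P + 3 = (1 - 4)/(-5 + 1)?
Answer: 3489424/9 ≈ 3.8771e+5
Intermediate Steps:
P = -16/9 (P = 4/(-3 + (1 - 4)/(-5 + 1)) = 4/(-3 - 3/(-4)) = 4/(-3 - 3*(-¼)) = 4/(-3 + ¾) = 4/(-9/4) = 4*(-4/9) = -16/9 ≈ -1.7778)
v = 676
((5*P)*6 + v)² = ((5*(-16/9))*6 + 676)² = (-80/9*6 + 676)² = (-160/3 + 676)² = (1868/3)² = 3489424/9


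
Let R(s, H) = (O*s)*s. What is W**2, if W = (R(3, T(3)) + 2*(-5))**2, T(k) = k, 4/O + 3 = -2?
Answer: 54700816/625 ≈ 87521.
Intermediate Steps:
O = -4/5 (O = 4/(-3 - 2) = 4/(-5) = 4*(-1/5) = -4/5 ≈ -0.80000)
R(s, H) = -4*s**2/5 (R(s, H) = (-4*s/5)*s = -4*s**2/5)
W = 7396/25 (W = (-4/5*3**2 + 2*(-5))**2 = (-4/5*9 - 10)**2 = (-36/5 - 10)**2 = (-86/5)**2 = 7396/25 ≈ 295.84)
W**2 = (7396/25)**2 = 54700816/625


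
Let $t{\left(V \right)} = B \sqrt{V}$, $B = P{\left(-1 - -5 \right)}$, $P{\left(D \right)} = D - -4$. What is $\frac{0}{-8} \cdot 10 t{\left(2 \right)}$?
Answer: $0$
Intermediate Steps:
$P{\left(D \right)} = 4 + D$ ($P{\left(D \right)} = D + 4 = 4 + D$)
$B = 8$ ($B = 4 - -4 = 4 + \left(-1 + 5\right) = 4 + 4 = 8$)
$t{\left(V \right)} = 8 \sqrt{V}$
$\frac{0}{-8} \cdot 10 t{\left(2 \right)} = \frac{0}{-8} \cdot 10 \cdot 8 \sqrt{2} = 0 \left(- \frac{1}{8}\right) 10 \cdot 8 \sqrt{2} = 0 \cdot 10 \cdot 8 \sqrt{2} = 0 \cdot 8 \sqrt{2} = 0$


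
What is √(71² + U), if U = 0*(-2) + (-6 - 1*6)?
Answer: √5029 ≈ 70.915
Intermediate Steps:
U = -12 (U = 0 + (-6 - 6) = 0 - 12 = -12)
√(71² + U) = √(71² - 12) = √(5041 - 12) = √5029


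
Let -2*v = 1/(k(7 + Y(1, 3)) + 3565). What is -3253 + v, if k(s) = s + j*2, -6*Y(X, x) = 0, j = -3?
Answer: -23200397/7132 ≈ -3253.0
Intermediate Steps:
Y(X, x) = 0 (Y(X, x) = -⅙*0 = 0)
k(s) = -6 + s (k(s) = s - 3*2 = s - 6 = -6 + s)
v = -1/7132 (v = -1/(2*((-6 + (7 + 0)) + 3565)) = -1/(2*((-6 + 7) + 3565)) = -1/(2*(1 + 3565)) = -½/3566 = -½*1/3566 = -1/7132 ≈ -0.00014021)
-3253 + v = -3253 - 1/7132 = -23200397/7132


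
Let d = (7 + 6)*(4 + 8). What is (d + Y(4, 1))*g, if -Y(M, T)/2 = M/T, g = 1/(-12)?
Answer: -37/3 ≈ -12.333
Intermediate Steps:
g = -1/12 (g = 1*(-1/12) = -1/12 ≈ -0.083333)
d = 156 (d = 13*12 = 156)
Y(M, T) = -2*M/T
(d + Y(4, 1))*g = (156 - 2*4/1)*(-1/12) = (156 - 2*4*1)*(-1/12) = (156 - 8)*(-1/12) = 148*(-1/12) = -37/3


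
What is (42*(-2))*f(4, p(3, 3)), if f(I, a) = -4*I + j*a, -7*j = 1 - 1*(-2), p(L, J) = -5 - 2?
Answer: 1092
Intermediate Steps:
p(L, J) = -7
j = -3/7 (j = -(1 - 1*(-2))/7 = -(1 + 2)/7 = -⅐*3 = -3/7 ≈ -0.42857)
f(I, a) = -4*I - 3*a/7
(42*(-2))*f(4, p(3, 3)) = (42*(-2))*(-4*4 - 3/7*(-7)) = -84*(-16 + 3) = -84*(-13) = 1092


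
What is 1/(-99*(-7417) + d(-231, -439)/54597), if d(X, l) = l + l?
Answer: 54597/40089648073 ≈ 1.3619e-6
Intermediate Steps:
d(X, l) = 2*l
1/(-99*(-7417) + d(-231, -439)/54597) = 1/(-99*(-7417) + (2*(-439))/54597) = 1/(734283 - 878*1/54597) = 1/(734283 - 878/54597) = 1/(40089648073/54597) = 54597/40089648073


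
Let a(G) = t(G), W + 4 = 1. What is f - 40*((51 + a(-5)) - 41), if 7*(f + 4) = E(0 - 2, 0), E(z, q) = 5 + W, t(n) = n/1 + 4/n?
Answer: -1202/7 ≈ -171.71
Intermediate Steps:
t(n) = n + 4/n (t(n) = n*1 + 4/n = n + 4/n)
W = -3 (W = -4 + 1 = -3)
E(z, q) = 2 (E(z, q) = 5 - 3 = 2)
f = -26/7 (f = -4 + (⅐)*2 = -4 + 2/7 = -26/7 ≈ -3.7143)
a(G) = G + 4/G
f - 40*((51 + a(-5)) - 41) = -26/7 - 40*((51 + (-5 + 4/(-5))) - 41) = -26/7 - 40*((51 + (-5 + 4*(-⅕))) - 41) = -26/7 - 40*((51 + (-5 - ⅘)) - 41) = -26/7 - 40*((51 - 29/5) - 41) = -26/7 - 40*(226/5 - 41) = -26/7 - 40*21/5 = -26/7 - 168 = -1202/7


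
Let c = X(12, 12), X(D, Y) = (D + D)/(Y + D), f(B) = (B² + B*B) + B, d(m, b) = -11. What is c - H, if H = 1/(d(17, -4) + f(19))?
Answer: 729/730 ≈ 0.99863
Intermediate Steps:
f(B) = B + 2*B² (f(B) = (B² + B²) + B = 2*B² + B = B + 2*B²)
H = 1/730 (H = 1/(-11 + 19*(1 + 2*19)) = 1/(-11 + 19*(1 + 38)) = 1/(-11 + 19*39) = 1/(-11 + 741) = 1/730 ≈ 0.0013699)
X(D, Y) = 2*D/(D + Y) (X(D, Y) = (2*D)/(D + Y) = 2*D/(D + Y))
c = 1 (c = 2*12/(12 + 12) = 2*12/24 = 2*12*(1/24) = 1)
c - H = 1 - 1*1/730 = 1 - 1/730 = 729/730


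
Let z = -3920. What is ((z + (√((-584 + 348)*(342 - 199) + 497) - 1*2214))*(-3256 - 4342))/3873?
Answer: 46606132/3873 - 7598*I*√33251/3873 ≈ 12034.0 - 357.73*I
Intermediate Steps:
((z + (√((-584 + 348)*(342 - 199) + 497) - 1*2214))*(-3256 - 4342))/3873 = ((-3920 + (√((-584 + 348)*(342 - 199) + 497) - 1*2214))*(-3256 - 4342))/3873 = ((-3920 + (√(-236*143 + 497) - 2214))*(-7598))*(1/3873) = ((-3920 + (√(-33748 + 497) - 2214))*(-7598))*(1/3873) = ((-3920 + (√(-33251) - 2214))*(-7598))*(1/3873) = ((-3920 + (I*√33251 - 2214))*(-7598))*(1/3873) = ((-3920 + (-2214 + I*√33251))*(-7598))*(1/3873) = ((-6134 + I*√33251)*(-7598))*(1/3873) = (46606132 - 7598*I*√33251)*(1/3873) = 46606132/3873 - 7598*I*√33251/3873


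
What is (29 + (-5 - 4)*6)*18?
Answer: -450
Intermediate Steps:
(29 + (-5 - 4)*6)*18 = (29 - 9*6)*18 = (29 - 54)*18 = -25*18 = -450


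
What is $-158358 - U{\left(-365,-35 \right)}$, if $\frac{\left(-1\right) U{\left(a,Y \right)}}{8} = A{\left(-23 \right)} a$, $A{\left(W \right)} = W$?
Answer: $-91198$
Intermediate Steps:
$U{\left(a,Y \right)} = 184 a$ ($U{\left(a,Y \right)} = - 8 \left(- 23 a\right) = 184 a$)
$-158358 - U{\left(-365,-35 \right)} = -158358 - 184 \left(-365\right) = -158358 - -67160 = -158358 + 67160 = -91198$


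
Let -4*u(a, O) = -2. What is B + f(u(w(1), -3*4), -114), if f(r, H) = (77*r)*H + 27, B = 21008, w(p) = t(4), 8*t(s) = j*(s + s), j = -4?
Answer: 16646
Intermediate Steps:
t(s) = -s (t(s) = (-4*(s + s))/8 = (-8*s)/8 = -s)
w(p) = -4 (w(p) = -1*4 = -4)
u(a, O) = ½ (u(a, O) = -¼*(-2) = ½)
f(r, H) = 27 + 77*H*r (f(r, H) = 77*H*r + 27 = 27 + 77*H*r)
B + f(u(w(1), -3*4), -114) = 21008 + (27 + 77*(-114)*(½)) = 21008 + (27 - 4389) = 21008 - 4362 = 16646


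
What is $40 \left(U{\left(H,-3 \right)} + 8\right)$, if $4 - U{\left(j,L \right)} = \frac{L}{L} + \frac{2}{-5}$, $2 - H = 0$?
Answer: $456$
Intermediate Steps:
$H = 2$ ($H = 2 - 0 = 2 + 0 = 2$)
$U{\left(j,L \right)} = \frac{17}{5}$ ($U{\left(j,L \right)} = 4 - \left(\frac{L}{L} + \frac{2}{-5}\right) = 4 - \left(1 + 2 \left(- \frac{1}{5}\right)\right) = 4 - \left(1 - \frac{2}{5}\right) = 4 - \frac{3}{5} = \frac{17}{5}$)
$40 \left(U{\left(H,-3 \right)} + 8\right) = 40 \left(\frac{17}{5} + 8\right) = 40 \cdot \frac{57}{5} = 456$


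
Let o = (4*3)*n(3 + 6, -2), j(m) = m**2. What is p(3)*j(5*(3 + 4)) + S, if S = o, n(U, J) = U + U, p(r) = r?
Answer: 3891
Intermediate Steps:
n(U, J) = 2*U
o = 216 (o = (4*3)*(2*(3 + 6)) = 12*(2*9) = 12*18 = 216)
S = 216
p(3)*j(5*(3 + 4)) + S = 3*(5*(3 + 4))**2 + 216 = 3*(5*7)**2 + 216 = 3*35**2 + 216 = 3*1225 + 216 = 3675 + 216 = 3891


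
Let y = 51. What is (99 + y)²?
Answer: 22500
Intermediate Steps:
(99 + y)² = (99 + 51)² = 150² = 22500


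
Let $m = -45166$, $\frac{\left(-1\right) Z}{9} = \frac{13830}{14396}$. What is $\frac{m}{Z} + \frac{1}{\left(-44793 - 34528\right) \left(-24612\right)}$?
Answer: $\frac{211561825096908857}{40499394136740} \approx 5223.8$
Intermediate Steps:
$Z = - \frac{62235}{7198}$ ($Z = - 9 \cdot \frac{13830}{14396} = - 9 \cdot 13830 \cdot \frac{1}{14396} = \left(-9\right) \frac{6915}{7198} = - \frac{62235}{7198} \approx -8.6461$)
$\frac{m}{Z} + \frac{1}{\left(-44793 - 34528\right) \left(-24612\right)} = - \frac{45166}{- \frac{62235}{7198}} + \frac{1}{\left(-44793 - 34528\right) \left(-24612\right)} = \left(-45166\right) \left(- \frac{7198}{62235}\right) + \frac{1}{-79321} \left(- \frac{1}{24612}\right) = \frac{325104868}{62235} - - \frac{1}{1952248452} = \frac{325104868}{62235} + \frac{1}{1952248452} = \frac{211561825096908857}{40499394136740}$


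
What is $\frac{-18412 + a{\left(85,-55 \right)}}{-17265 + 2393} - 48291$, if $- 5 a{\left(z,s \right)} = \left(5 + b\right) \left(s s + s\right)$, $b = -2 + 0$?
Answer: $- \frac{359081779}{7436} \approx -48290.0$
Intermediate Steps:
$b = -2$
$a{\left(z,s \right)} = - \frac{3 s}{5} - \frac{3 s^{2}}{5}$ ($a{\left(z,s \right)} = - \frac{\left(5 - 2\right) \left(s s + s\right)}{5} = - \frac{3 \left(s^{2} + s\right)}{5} = - \frac{3 \left(s + s^{2}\right)}{5} = - \frac{3 s + 3 s^{2}}{5} = - \frac{3 s}{5} - \frac{3 s^{2}}{5}$)
$\frac{-18412 + a{\left(85,-55 \right)}}{-17265 + 2393} - 48291 = \frac{-18412 - - 33 \left(1 - 55\right)}{-17265 + 2393} - 48291 = \frac{-18412 - \left(-33\right) \left(-54\right)}{-14872} - 48291 = \left(-18412 - 1782\right) \left(- \frac{1}{14872}\right) - 48291 = \left(-20194\right) \left(- \frac{1}{14872}\right) - 48291 = \frac{10097}{7436} - 48291 = - \frac{359081779}{7436}$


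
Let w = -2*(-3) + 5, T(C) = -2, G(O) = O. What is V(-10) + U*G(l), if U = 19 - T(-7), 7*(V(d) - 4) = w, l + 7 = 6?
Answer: -108/7 ≈ -15.429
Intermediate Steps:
l = -1 (l = -7 + 6 = -1)
w = 11 (w = 6 + 5 = 11)
V(d) = 39/7 (V(d) = 4 + (1/7)*11 = 4 + 11/7 = 39/7)
U = 21 (U = 19 - 1*(-2) = 19 + 2 = 21)
V(-10) + U*G(l) = 39/7 + 21*(-1) = 39/7 - 21 = -108/7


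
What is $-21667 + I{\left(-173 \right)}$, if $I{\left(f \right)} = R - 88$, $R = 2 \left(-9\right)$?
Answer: $-21773$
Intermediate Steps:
$R = -18$
$I{\left(f \right)} = -106$ ($I{\left(f \right)} = -18 - 88 = -106$)
$-21667 + I{\left(-173 \right)} = -21667 - 106 = -21773$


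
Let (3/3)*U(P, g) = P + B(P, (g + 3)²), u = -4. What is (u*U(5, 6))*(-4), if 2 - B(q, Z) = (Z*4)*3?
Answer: -15440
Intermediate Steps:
B(q, Z) = 2 - 12*Z (B(q, Z) = 2 - Z*4*3 = 2 - 4*Z*3 = 2 - 12*Z)
U(P, g) = 2 + P - 12*(3 + g)² (U(P, g) = P + (2 - 12*(g + 3)²) = P + (2 - 12*(3 + g)²) = 2 + P - 12*(3 + g)²)
(u*U(5, 6))*(-4) = -4*(2 + 5 - 12*(3 + 6)²)*(-4) = -4*(2 + 5 - 12*9²)*(-4) = -4*(2 + 5 - 12*81)*(-4) = -4*(2 + 5 - 972)*(-4) = -4*(-965)*(-4) = 3860*(-4) = -15440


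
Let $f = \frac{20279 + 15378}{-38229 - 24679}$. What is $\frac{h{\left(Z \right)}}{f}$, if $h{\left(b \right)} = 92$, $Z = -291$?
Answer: $- \frac{5787536}{35657} \approx -162.31$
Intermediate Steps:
$f = - \frac{35657}{62908}$ ($f = \frac{35657}{-62908} = 35657 \left(- \frac{1}{62908}\right) = - \frac{35657}{62908} \approx -0.56681$)
$\frac{h{\left(Z \right)}}{f} = \frac{92}{- \frac{35657}{62908}} = 92 \left(- \frac{62908}{35657}\right) = - \frac{5787536}{35657}$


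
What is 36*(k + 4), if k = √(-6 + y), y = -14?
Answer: 144 + 72*I*√5 ≈ 144.0 + 161.0*I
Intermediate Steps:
k = 2*I*√5 (k = √(-6 - 14) = √(-20) = 2*I*√5 ≈ 4.4721*I)
36*(k + 4) = 36*(2*I*√5 + 4) = 36*(4 + 2*I*√5) = 144 + 72*I*√5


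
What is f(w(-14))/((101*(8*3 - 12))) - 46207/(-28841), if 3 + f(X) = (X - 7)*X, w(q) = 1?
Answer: 18581105/11651764 ≈ 1.5947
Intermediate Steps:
f(X) = -3 + X*(-7 + X) (f(X) = -3 + (X - 7)*X = -3 + (-7 + X)*X = -3 + X*(-7 + X))
f(w(-14))/((101*(8*3 - 12))) - 46207/(-28841) = (-3 + 1² - 7*1)/((101*(8*3 - 12))) - 46207/(-28841) = (-3 + 1 - 7)/((101*(24 - 12))) - 46207*(-1/28841) = -9/(101*12) + 46207/28841 = -9/1212 + 46207/28841 = -9*1/1212 + 46207/28841 = -3/404 + 46207/28841 = 18581105/11651764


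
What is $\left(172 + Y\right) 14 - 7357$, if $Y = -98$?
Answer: $-6321$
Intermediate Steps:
$\left(172 + Y\right) 14 - 7357 = \left(172 - 98\right) 14 - 7357 = 74 \cdot 14 - 7357 = 1036 - 7357 = -6321$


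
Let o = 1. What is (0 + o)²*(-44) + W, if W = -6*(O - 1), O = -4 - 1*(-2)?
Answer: -26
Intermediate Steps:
O = -2 (O = -4 + 2 = -2)
W = 18 (W = -6*(-2 - 1) = -6*(-3) = 18)
(0 + o)²*(-44) + W = (0 + 1)²*(-44) + 18 = 1²*(-44) + 18 = 1*(-44) + 18 = -44 + 18 = -26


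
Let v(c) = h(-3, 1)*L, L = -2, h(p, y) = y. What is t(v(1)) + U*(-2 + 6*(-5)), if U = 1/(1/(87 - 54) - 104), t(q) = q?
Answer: -5806/3431 ≈ -1.6922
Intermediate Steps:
v(c) = -2 (v(c) = 1*(-2) = -2)
U = -33/3431 (U = 1/(1/33 - 104) = 1/(-3431/33) = -33/3431 ≈ -0.0096182)
t(v(1)) + U*(-2 + 6*(-5)) = -2 - 33*(-2 + 6*(-5))/3431 = -2 - 33*(-2 - 30)/3431 = -2 - 33/3431*(-32) = -2 + 1056/3431 = -5806/3431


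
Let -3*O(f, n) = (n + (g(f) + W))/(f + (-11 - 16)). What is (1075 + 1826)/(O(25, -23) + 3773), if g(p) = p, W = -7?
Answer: 17406/22633 ≈ 0.76905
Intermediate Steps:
O(f, n) = -(-7 + f + n)/(3*(-27 + f)) (O(f, n) = -(n + (f - 7))/(3*(f + (-11 - 16))) = -(n + (-7 + f))/(3*(f - 27)) = -(-7 + f + n)/(3*(-27 + f)))
(1075 + 1826)/(O(25, -23) + 3773) = (1075 + 1826)/((7 - 1*25 - 1*(-23))/(3*(-27 + 25)) + 3773) = 2901/((⅓)*(7 - 25 + 23)/(-2) + 3773) = 2901/((⅓)*(-½)*5 + 3773) = 2901/(-⅚ + 3773) = 2901/(22633/6) = 2901*(6/22633) = 17406/22633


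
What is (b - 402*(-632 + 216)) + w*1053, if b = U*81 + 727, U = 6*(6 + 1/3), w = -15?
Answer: 155242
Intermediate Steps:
U = 38 (U = 6*(6 + ⅓) = 6*(19/3) = 38)
b = 3805 (b = 38*81 + 727 = 3078 + 727 = 3805)
(b - 402*(-632 + 216)) + w*1053 = (3805 - 402*(-632 + 216)) - 15*1053 = (3805 - 402*(-416)) - 15795 = (3805 + 167232) - 15795 = 171037 - 15795 = 155242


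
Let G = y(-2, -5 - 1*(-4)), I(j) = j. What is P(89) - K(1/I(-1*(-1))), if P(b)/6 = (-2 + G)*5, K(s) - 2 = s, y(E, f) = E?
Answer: -123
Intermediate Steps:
G = -2
K(s) = 2 + s
P(b) = -120 (P(b) = 6*((-2 - 2)*5) = 6*(-4*5) = 6*(-20) = -120)
P(89) - K(1/I(-1*(-1))) = -120 - (2 + 1/(-1*(-1))) = -120 - (2 + 1/1) = -120 - (2 + 1) = -120 - 1*3 = -120 - 3 = -123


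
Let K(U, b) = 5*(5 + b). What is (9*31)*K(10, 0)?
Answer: 6975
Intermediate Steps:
K(U, b) = 25 + 5*b
(9*31)*K(10, 0) = (9*31)*(25 + 5*0) = 279*(25 + 0) = 279*25 = 6975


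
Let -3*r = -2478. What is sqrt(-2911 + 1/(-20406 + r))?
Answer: I*sqrt(279002179995)/9790 ≈ 53.954*I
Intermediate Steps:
r = 826 (r = -1/3*(-2478) = 826)
sqrt(-2911 + 1/(-20406 + r)) = sqrt(-2911 + 1/(-20406 + 826)) = sqrt(-2911 + 1/(-19580)) = sqrt(-2911 - 1/19580) = sqrt(-56997381/19580) = I*sqrt(279002179995)/9790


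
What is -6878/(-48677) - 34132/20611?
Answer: -1519680906/1003281647 ≈ -1.5147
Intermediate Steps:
-6878/(-48677) - 34132/20611 = -6878*(-1/48677) - 34132*1/20611 = 6878/48677 - 34132/20611 = -1519680906/1003281647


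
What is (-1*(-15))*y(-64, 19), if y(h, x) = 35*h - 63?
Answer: -34545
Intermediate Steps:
y(h, x) = -63 + 35*h
(-1*(-15))*y(-64, 19) = (-1*(-15))*(-63 + 35*(-64)) = 15*(-63 - 2240) = 15*(-2303) = -34545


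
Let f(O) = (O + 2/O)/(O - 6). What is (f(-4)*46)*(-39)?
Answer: -8073/10 ≈ -807.30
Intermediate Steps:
f(O) = (O + 2/O)/(-6 + O)
(f(-4)*46)*(-39) = (((2 + (-4)**2)/((-4)*(-6 - 4)))*46)*(-39) = (-1/4*(2 + 16)/(-10)*46)*(-39) = (-1/4*(-1/10)*18*46)*(-39) = ((9/20)*46)*(-39) = (207/10)*(-39) = -8073/10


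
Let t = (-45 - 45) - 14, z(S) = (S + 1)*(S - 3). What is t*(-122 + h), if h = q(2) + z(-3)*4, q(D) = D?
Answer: 7488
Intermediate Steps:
z(S) = (1 + S)*(-3 + S)
t = -104 (t = -90 - 14 = -104)
h = 50 (h = 2 + (-3 + (-3)² - 2*(-3))*4 = 2 + (-3 + 9 + 6)*4 = 2 + 12*4 = 2 + 48 = 50)
t*(-122 + h) = -104*(-122 + 50) = -104*(-72) = 7488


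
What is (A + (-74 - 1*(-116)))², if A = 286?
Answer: 107584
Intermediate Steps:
(A + (-74 - 1*(-116)))² = (286 + (-74 - 1*(-116)))² = (286 + (-74 + 116))² = (286 + 42)² = 328² = 107584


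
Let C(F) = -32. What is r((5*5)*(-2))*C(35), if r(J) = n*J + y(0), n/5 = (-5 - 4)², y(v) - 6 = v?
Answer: 647808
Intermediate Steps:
y(v) = 6 + v
n = 405 (n = 5*(-5 - 4)² = 5*(-9)² = 5*81 = 405)
r(J) = 6 + 405*J (r(J) = 405*J + (6 + 0) = 405*J + 6 = 6 + 405*J)
r((5*5)*(-2))*C(35) = (6 + 405*((5*5)*(-2)))*(-32) = (6 + 405*(25*(-2)))*(-32) = (6 + 405*(-50))*(-32) = (6 - 20250)*(-32) = -20244*(-32) = 647808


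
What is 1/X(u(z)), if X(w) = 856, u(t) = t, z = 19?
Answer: 1/856 ≈ 0.0011682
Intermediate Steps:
1/X(u(z)) = 1/856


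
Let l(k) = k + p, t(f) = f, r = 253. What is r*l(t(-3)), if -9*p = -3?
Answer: -2024/3 ≈ -674.67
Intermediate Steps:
p = ⅓ (p = -⅑*(-3) = ⅓ ≈ 0.33333)
l(k) = ⅓ + k (l(k) = k + ⅓ = ⅓ + k)
r*l(t(-3)) = 253*(⅓ - 3) = 253*(-8/3) = -2024/3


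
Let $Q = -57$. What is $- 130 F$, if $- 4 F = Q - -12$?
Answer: $- \frac{2925}{2} \approx -1462.5$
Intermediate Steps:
$F = \frac{45}{4}$ ($F = - \frac{-57 - -12}{4} = - \frac{-57 + 12}{4} = \left(- \frac{1}{4}\right) \left(-45\right) = \frac{45}{4} \approx 11.25$)
$- 130 F = \left(-130\right) \frac{45}{4} = - \frac{2925}{2}$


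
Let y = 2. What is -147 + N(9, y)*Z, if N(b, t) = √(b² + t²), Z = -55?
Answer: -147 - 55*√85 ≈ -654.08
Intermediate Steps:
-147 + N(9, y)*Z = -147 + √(9² + 2²)*(-55) = -147 + √(81 + 4)*(-55) = -147 + √85*(-55) = -147 - 55*√85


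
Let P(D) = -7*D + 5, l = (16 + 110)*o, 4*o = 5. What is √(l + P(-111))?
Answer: √3758/2 ≈ 30.651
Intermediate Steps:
o = 5/4 (o = (¼)*5 = 5/4 ≈ 1.2500)
l = 315/2 (l = (16 + 110)*(5/4) = 126*(5/4) = 315/2 ≈ 157.50)
P(D) = 5 - 7*D
√(l + P(-111)) = √(315/2 + (5 - 7*(-111))) = √(315/2 + (5 + 777)) = √(315/2 + 782) = √(1879/2) = √3758/2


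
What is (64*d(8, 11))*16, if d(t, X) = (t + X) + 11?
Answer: 30720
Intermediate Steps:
d(t, X) = 11 + X + t (d(t, X) = (X + t) + 11 = 11 + X + t)
(64*d(8, 11))*16 = (64*(11 + 11 + 8))*16 = (64*30)*16 = 1920*16 = 30720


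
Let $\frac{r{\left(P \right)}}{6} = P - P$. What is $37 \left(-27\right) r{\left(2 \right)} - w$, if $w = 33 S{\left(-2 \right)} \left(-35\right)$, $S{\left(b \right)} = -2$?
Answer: $-2310$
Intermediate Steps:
$r{\left(P \right)} = 0$ ($r{\left(P \right)} = 6 \left(P - P\right) = 6 \cdot 0 = 0$)
$w = 2310$ ($w = 33 \left(-2\right) \left(-35\right) = \left(-66\right) \left(-35\right) = 2310$)
$37 \left(-27\right) r{\left(2 \right)} - w = 37 \left(-27\right) 0 - 2310 = \left(-999\right) 0 - 2310 = 0 - 2310 = -2310$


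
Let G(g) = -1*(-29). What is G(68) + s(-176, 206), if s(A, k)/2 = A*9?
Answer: -3139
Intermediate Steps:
G(g) = 29
s(A, k) = 18*A (s(A, k) = 2*(A*9) = 2*(9*A) = 18*A)
G(68) + s(-176, 206) = 29 + 18*(-176) = 29 - 3168 = -3139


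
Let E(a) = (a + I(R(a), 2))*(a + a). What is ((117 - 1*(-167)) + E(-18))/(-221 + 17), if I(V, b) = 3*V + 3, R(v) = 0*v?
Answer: -206/51 ≈ -4.0392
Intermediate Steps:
R(v) = 0
I(V, b) = 3 + 3*V
E(a) = 2*a*(3 + a) (E(a) = (a + (3 + 3*0))*(a + a) = (a + (3 + 0))*(2*a) = (a + 3)*(2*a) = (3 + a)*(2*a) = 2*a*(3 + a))
((117 - 1*(-167)) + E(-18))/(-221 + 17) = ((117 - 1*(-167)) + 2*(-18)*(3 - 18))/(-221 + 17) = ((117 + 167) + 2*(-18)*(-15))/(-204) = (284 + 540)*(-1/204) = 824*(-1/204) = -206/51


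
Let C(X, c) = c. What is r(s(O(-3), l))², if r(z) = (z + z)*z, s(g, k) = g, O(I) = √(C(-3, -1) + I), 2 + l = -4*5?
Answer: 64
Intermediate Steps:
l = -22 (l = -2 - 4*5 = -2 - 20 = -22)
O(I) = √(-1 + I)
r(z) = 2*z² (r(z) = (2*z)*z = 2*z²)
r(s(O(-3), l))² = (2*(√(-1 - 3))²)² = (2*(√(-4))²)² = (2*(2*I)²)² = (2*(-4))² = (-8)² = 64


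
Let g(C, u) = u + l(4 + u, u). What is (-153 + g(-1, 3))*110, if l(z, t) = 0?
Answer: -16500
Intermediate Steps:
g(C, u) = u (g(C, u) = u + 0 = u)
(-153 + g(-1, 3))*110 = (-153 + 3)*110 = -150*110 = -16500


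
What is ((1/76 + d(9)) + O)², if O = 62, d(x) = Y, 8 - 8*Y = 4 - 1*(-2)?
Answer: 1399489/361 ≈ 3876.7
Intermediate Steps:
Y = ¼ (Y = 1 - (4 - 1*(-2))/8 = 1 - (4 + 2)/8 = 1 - ⅛*6 = 1 - ¾ = ¼ ≈ 0.25000)
d(x) = ¼
((1/76 + d(9)) + O)² = ((1/76 + ¼) + 62)² = (5/19 + 62)² = (1183/19)² = 1399489/361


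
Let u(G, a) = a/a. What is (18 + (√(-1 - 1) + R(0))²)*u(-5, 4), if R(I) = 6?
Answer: 52 + 12*I*√2 ≈ 52.0 + 16.971*I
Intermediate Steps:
u(G, a) = 1
(18 + (√(-1 - 1) + R(0))²)*u(-5, 4) = (18 + (√(-1 - 1) + 6)²)*1 = (18 + (√(-2) + 6)²)*1 = (18 + (I*√2 + 6)²)*1 = (18 + (6 + I*√2)²)*1 = 18 + (6 + I*√2)²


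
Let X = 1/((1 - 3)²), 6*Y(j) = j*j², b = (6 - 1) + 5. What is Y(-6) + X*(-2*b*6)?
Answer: -66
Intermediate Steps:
b = 10 (b = 5 + 5 = 10)
Y(j) = j³/6 (Y(j) = (j*j²)/6 = j³/6)
X = ¼ (X = 1/((-2)²) = 1/4 = ¼ ≈ 0.25000)
Y(-6) + X*(-2*b*6) = (⅙)*(-6)³ + (-2*10*6)/4 = (⅙)*(-216) + (-20*6)/4 = -36 + (¼)*(-120) = -36 - 30 = -66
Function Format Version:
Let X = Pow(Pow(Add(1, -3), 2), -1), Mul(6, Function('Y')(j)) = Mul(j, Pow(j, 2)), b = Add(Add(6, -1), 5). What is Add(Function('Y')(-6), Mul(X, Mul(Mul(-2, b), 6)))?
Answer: -66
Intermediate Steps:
b = 10 (b = Add(5, 5) = 10)
Function('Y')(j) = Mul(Rational(1, 6), Pow(j, 3)) (Function('Y')(j) = Mul(Rational(1, 6), Mul(j, Pow(j, 2))) = Mul(Rational(1, 6), Pow(j, 3)))
X = Rational(1, 4) (X = Pow(Pow(-2, 2), -1) = Pow(4, -1) = Rational(1, 4) ≈ 0.25000)
Add(Function('Y')(-6), Mul(X, Mul(Mul(-2, b), 6))) = Add(Mul(Rational(1, 6), Pow(-6, 3)), Mul(Rational(1, 4), Mul(Mul(-2, 10), 6))) = Add(Mul(Rational(1, 6), -216), Mul(Rational(1, 4), Mul(-20, 6))) = Add(-36, Mul(Rational(1, 4), -120)) = Add(-36, -30) = -66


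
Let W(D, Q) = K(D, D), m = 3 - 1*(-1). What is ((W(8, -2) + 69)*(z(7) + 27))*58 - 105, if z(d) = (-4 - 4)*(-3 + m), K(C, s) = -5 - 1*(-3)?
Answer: 73729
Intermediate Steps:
K(C, s) = -2 (K(C, s) = -5 + 3 = -2)
m = 4 (m = 3 + 1 = 4)
W(D, Q) = -2
z(d) = -8 (z(d) = (-4 - 4)*(-3 + 4) = -8*1 = -8)
((W(8, -2) + 69)*(z(7) + 27))*58 - 105 = ((-2 + 69)*(-8 + 27))*58 - 105 = (67*19)*58 - 105 = 1273*58 - 105 = 73834 - 105 = 73729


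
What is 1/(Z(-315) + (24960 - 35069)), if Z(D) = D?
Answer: -1/10424 ≈ -9.5933e-5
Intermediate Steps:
1/(Z(-315) + (24960 - 35069)) = 1/(-315 + (24960 - 35069)) = 1/(-315 - 10109) = 1/(-10424) = -1/10424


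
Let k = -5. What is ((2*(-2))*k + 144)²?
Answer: 26896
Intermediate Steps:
((2*(-2))*k + 144)² = ((2*(-2))*(-5) + 144)² = (-4*(-5) + 144)² = (20 + 144)² = 164² = 26896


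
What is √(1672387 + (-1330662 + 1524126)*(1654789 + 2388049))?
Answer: √782145283219 ≈ 8.8439e+5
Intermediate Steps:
√(1672387 + (-1330662 + 1524126)*(1654789 + 2388049)) = √(1672387 + 193464*4042838) = √(1672387 + 782143610832) = √782145283219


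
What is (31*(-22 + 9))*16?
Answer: -6448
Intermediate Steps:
(31*(-22 + 9))*16 = (31*(-13))*16 = -403*16 = -6448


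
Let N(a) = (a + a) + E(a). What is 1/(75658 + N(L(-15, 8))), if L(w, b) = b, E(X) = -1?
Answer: 1/75673 ≈ 1.3215e-5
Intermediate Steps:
N(a) = -1 + 2*a (N(a) = (a + a) - 1 = 2*a - 1 = -1 + 2*a)
1/(75658 + N(L(-15, 8))) = 1/(75658 + (-1 + 2*8)) = 1/(75658 + (-1 + 16)) = 1/(75658 + 15) = 1/75673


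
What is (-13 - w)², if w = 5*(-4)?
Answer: 49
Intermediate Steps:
w = -20
(-13 - w)² = (-13 - 1*(-20))² = (-13 + 20)² = 7² = 49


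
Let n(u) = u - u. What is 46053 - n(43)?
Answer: 46053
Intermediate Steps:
n(u) = 0
46053 - n(43) = 46053 - 1*0 = 46053 + 0 = 46053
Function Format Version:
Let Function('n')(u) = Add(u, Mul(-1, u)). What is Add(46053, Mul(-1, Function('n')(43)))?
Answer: 46053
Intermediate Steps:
Function('n')(u) = 0
Add(46053, Mul(-1, Function('n')(43))) = Add(46053, Mul(-1, 0)) = Add(46053, 0) = 46053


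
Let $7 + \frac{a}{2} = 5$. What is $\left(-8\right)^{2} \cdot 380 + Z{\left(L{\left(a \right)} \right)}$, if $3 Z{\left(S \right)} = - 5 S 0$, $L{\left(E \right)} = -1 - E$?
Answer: $24320$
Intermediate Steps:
$a = -4$ ($a = -14 + 2 \cdot 5 = -14 + 10 = -4$)
$Z{\left(S \right)} = 0$ ($Z{\left(S \right)} = \frac{- 5 S 0}{3} = \frac{1}{3} \cdot 0 = 0$)
$\left(-8\right)^{2} \cdot 380 + Z{\left(L{\left(a \right)} \right)} = \left(-8\right)^{2} \cdot 380 + 0 = 64 \cdot 380 + 0 = 24320 + 0 = 24320$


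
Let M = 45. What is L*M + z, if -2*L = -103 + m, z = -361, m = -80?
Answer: 7513/2 ≈ 3756.5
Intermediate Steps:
L = 183/2 (L = -(-103 - 80)/2 = -½*(-183) = 183/2 ≈ 91.500)
L*M + z = (183/2)*45 - 361 = 8235/2 - 361 = 7513/2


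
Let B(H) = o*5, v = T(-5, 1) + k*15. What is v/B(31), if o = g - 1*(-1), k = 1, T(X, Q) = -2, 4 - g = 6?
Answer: -13/5 ≈ -2.6000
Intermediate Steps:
g = -2 (g = 4 - 1*6 = 4 - 6 = -2)
v = 13 (v = -2 + 1*15 = -2 + 15 = 13)
o = -1 (o = -2 - 1*(-1) = -2 + 1 = -1)
B(H) = -5 (B(H) = -1*5 = -5)
v/B(31) = 13/(-5) = 13*(-1/5) = -13/5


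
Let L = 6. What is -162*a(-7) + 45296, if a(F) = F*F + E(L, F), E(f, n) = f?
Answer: 36386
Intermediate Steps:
a(F) = 6 + F² (a(F) = F*F + 6 = F² + 6 = 6 + F²)
-162*a(-7) + 45296 = -162*(6 + (-7)²) + 45296 = -162*(6 + 49) + 45296 = -162*55 + 45296 = -8910 + 45296 = 36386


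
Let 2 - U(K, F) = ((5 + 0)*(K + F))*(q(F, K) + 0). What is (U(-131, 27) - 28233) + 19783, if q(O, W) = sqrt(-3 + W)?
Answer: -8448 + 520*I*sqrt(134) ≈ -8448.0 + 6019.4*I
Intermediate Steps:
U(K, F) = 2 - sqrt(-3 + K)*(5*F + 5*K) (U(K, F) = 2 - (5 + 0)*(K + F)*(sqrt(-3 + K) + 0) = 2 - 5*(F + K)*sqrt(-3 + K) = 2 - (5*F + 5*K)*sqrt(-3 + K) = 2 - sqrt(-3 + K)*(5*F + 5*K))
(U(-131, 27) - 28233) + 19783 = ((2 - 5*27*sqrt(-3 - 131) - 5*(-131)*sqrt(-3 - 131)) - 28233) + 19783 = ((2 - 5*27*sqrt(-134) - 5*(-131)*sqrt(-134)) - 28233) + 19783 = ((2 - 5*27*I*sqrt(134) - 5*(-131)*I*sqrt(134)) - 28233) + 19783 = ((2 - 135*I*sqrt(134) + 655*I*sqrt(134)) - 28233) + 19783 = ((2 + 520*I*sqrt(134)) - 28233) + 19783 = (-28231 + 520*I*sqrt(134)) + 19783 = -8448 + 520*I*sqrt(134)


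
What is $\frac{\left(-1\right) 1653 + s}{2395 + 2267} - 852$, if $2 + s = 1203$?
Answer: $- \frac{1986238}{2331} \approx -852.1$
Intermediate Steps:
$s = 1201$ ($s = -2 + 1203 = 1201$)
$\frac{\left(-1\right) 1653 + s}{2395 + 2267} - 852 = \frac{\left(-1\right) 1653 + 1201}{2395 + 2267} - 852 = \frac{-1653 + 1201}{4662} - 852 = \left(-452\right) \frac{1}{4662} - 852 = - \frac{226}{2331} - 852 = - \frac{1986238}{2331}$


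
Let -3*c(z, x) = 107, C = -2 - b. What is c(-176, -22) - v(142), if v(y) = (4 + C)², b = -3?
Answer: -182/3 ≈ -60.667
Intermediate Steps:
C = 1 (C = -2 - 1*(-3) = -2 + 3 = 1)
c(z, x) = -107/3 (c(z, x) = -⅓*107 = -107/3)
v(y) = 25 (v(y) = (4 + 1)² = 5² = 25)
c(-176, -22) - v(142) = -107/3 - 1*25 = -107/3 - 25 = -182/3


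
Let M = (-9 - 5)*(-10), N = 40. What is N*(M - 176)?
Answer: -1440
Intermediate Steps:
M = 140 (M = -14*(-10) = 140)
N*(M - 176) = 40*(140 - 176) = 40*(-36) = -1440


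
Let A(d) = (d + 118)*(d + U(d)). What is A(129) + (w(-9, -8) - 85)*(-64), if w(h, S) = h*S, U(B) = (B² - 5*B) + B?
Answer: 4015570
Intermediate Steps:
U(B) = B² - 4*B
w(h, S) = S*h
A(d) = (118 + d)*(d + d*(-4 + d)) (A(d) = (d + 118)*(d + d*(-4 + d)) = (118 + d)*(d + d*(-4 + d)))
A(129) + (w(-9, -8) - 85)*(-64) = 129*(-354 + 129² + 115*129) + (-8*(-9) - 85)*(-64) = 129*(-354 + 16641 + 14835) + (72 - 85)*(-64) = 129*31122 - 13*(-64) = 4014738 + 832 = 4015570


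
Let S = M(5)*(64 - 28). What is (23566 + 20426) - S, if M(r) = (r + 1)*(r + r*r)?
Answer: 37512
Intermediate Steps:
M(r) = (1 + r)*(r + r²)
S = 6480 (S = (5*(1 + 5² + 2*5))*(64 - 28) = (5*(1 + 25 + 10))*36 = (5*36)*36 = 180*36 = 6480)
(23566 + 20426) - S = (23566 + 20426) - 1*6480 = 43992 - 6480 = 37512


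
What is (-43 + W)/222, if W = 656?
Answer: 613/222 ≈ 2.7613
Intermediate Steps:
(-43 + W)/222 = (-43 + 656)/222 = (1/222)*613 = 613/222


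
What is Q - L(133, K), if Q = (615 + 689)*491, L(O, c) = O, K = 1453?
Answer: 640131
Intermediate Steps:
Q = 640264 (Q = 1304*491 = 640264)
Q - L(133, K) = 640264 - 1*133 = 640264 - 133 = 640131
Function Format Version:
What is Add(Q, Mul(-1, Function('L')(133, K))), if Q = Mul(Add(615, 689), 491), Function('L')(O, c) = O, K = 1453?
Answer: 640131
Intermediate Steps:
Q = 640264 (Q = Mul(1304, 491) = 640264)
Add(Q, Mul(-1, Function('L')(133, K))) = Add(640264, Mul(-1, 133)) = Add(640264, -133) = 640131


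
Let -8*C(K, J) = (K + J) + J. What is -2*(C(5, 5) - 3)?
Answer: 39/4 ≈ 9.7500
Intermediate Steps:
C(K, J) = -J/4 - K/8 (C(K, J) = -((K + J) + J)/8 = -((J + K) + J)/8 = -(K + 2*J)/8 = -J/4 - K/8)
-2*(C(5, 5) - 3) = -2*((-¼*5 - ⅛*5) - 3) = -2*((-5/4 - 5/8) - 3) = -2*(-15/8 - 3) = -2*(-39/8) = 39/4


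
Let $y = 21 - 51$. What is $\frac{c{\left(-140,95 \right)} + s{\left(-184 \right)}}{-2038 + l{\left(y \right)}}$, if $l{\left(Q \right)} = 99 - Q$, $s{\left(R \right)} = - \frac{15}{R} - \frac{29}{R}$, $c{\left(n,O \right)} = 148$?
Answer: $- \frac{6819}{87814} \approx -0.077653$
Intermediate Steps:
$s{\left(R \right)} = - \frac{44}{R}$
$y = -30$
$\frac{c{\left(-140,95 \right)} + s{\left(-184 \right)}}{-2038 + l{\left(y \right)}} = \frac{148 - \frac{44}{-184}}{-2038 + \left(99 - -30\right)} = \frac{148 - - \frac{11}{46}}{-2038 + \left(99 + 30\right)} = \frac{148 + \frac{11}{46}}{-2038 + 129} = \frac{6819}{46 \left(-1909\right)} = \frac{6819}{46} \left(- \frac{1}{1909}\right) = - \frac{6819}{87814}$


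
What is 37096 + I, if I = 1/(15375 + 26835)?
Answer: 1565822161/42210 ≈ 37096.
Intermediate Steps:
I = 1/42210 ≈ 2.3691e-5
37096 + I = 37096 + 1/42210 = 1565822161/42210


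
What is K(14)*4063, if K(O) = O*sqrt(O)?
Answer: 56882*sqrt(14) ≈ 2.1283e+5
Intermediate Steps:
K(O) = O**(3/2)
K(14)*4063 = 14**(3/2)*4063 = (14*sqrt(14))*4063 = 56882*sqrt(14)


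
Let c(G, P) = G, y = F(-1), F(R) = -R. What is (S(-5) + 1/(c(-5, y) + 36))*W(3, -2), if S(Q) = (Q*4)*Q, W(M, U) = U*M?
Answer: -18606/31 ≈ -600.19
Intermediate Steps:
y = 1 (y = -1*(-1) = 1)
W(M, U) = M*U
S(Q) = 4*Q² (S(Q) = (4*Q)*Q = 4*Q²)
(S(-5) + 1/(c(-5, y) + 36))*W(3, -2) = (4*(-5)² + 1/(-5 + 36))*(3*(-2)) = (4*25 + 1/31)*(-6) = (100 + 1/31)*(-6) = (3101/31)*(-6) = -18606/31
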